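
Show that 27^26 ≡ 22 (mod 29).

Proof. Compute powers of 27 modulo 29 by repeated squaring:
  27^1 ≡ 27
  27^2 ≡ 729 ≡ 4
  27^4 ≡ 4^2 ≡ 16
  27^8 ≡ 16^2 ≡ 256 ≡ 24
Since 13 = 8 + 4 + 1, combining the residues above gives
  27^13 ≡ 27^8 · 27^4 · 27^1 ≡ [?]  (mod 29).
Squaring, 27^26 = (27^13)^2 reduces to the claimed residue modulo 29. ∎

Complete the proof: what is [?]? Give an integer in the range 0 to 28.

Multiply the listed residues: 24 · 16 · 27 = 384 → 10368.
Reducing modulo 29: 10368 = 357·29 + 15, so 27^13 ≡ 15.

15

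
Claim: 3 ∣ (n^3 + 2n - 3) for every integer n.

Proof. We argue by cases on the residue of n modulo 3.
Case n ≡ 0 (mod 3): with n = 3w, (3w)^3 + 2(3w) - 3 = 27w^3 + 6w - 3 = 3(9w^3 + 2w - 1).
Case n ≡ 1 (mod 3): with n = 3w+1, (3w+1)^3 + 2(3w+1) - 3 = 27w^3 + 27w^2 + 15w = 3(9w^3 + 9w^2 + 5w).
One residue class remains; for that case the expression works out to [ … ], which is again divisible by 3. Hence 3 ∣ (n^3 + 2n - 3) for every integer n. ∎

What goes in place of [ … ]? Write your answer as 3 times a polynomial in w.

The residues treated are {0, 1}, so the missing case is n ≡ 2 (mod 3); write n = 3w+2.
Then (3w+2)^3 + 2(3w+2) - 3 = 27w^3 + 54w^2 + 42w + 9 = 3(9w^3 + 18w^2 + 14w + 3).

3(9w^3 + 18w^2 + 14w + 3)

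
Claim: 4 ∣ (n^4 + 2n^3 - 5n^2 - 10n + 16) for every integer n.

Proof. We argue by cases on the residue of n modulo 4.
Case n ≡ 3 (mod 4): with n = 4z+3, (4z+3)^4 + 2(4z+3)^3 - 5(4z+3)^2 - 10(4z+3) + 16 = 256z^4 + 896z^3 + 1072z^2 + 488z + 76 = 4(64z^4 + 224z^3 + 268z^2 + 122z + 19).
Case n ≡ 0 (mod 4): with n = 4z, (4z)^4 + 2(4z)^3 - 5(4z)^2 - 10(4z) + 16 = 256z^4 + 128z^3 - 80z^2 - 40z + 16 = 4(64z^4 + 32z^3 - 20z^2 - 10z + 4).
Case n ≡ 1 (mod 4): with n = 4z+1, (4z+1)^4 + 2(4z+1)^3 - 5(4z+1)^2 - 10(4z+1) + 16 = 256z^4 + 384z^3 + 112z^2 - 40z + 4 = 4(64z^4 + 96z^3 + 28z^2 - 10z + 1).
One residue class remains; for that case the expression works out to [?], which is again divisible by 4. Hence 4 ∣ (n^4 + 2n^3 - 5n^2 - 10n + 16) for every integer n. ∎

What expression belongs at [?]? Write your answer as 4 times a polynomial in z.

4(64z^4 + 160z^3 + 124z^2 + 26z + 2)

The residues treated are {3, 0, 1}, so the missing case is n ≡ 2 (mod 4); write n = 4z+2.
Then (4z+2)^4 + 2(4z+2)^3 - 5(4z+2)^2 - 10(4z+2) + 16 = 256z^4 + 640z^3 + 496z^2 + 104z + 8 = 4(64z^4 + 160z^3 + 124z^2 + 26z + 2).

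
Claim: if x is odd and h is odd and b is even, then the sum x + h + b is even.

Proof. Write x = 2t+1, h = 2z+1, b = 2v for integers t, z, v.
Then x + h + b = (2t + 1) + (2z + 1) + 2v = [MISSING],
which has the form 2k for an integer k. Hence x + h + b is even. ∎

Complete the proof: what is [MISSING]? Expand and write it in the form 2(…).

2(t + v + z + 1)

Expanding: (2t + 1) + (2z + 1) + 2v = 2t + 2v + 2z + 2.
Every term is even; pulling out the factor of 2 gives 2(t + v + z + 1).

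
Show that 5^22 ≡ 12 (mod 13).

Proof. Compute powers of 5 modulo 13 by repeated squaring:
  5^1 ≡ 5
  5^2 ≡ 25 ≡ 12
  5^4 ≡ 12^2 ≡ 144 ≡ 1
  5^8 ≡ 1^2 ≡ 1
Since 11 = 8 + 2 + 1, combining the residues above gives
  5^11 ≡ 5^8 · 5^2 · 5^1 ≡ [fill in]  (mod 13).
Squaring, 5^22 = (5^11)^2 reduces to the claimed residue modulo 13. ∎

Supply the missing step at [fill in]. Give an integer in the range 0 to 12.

Multiply the listed residues: 1 · 12 · 5 = 12 → 60.
Reducing modulo 13: 60 = 4·13 + 8, so 5^11 ≡ 8.

8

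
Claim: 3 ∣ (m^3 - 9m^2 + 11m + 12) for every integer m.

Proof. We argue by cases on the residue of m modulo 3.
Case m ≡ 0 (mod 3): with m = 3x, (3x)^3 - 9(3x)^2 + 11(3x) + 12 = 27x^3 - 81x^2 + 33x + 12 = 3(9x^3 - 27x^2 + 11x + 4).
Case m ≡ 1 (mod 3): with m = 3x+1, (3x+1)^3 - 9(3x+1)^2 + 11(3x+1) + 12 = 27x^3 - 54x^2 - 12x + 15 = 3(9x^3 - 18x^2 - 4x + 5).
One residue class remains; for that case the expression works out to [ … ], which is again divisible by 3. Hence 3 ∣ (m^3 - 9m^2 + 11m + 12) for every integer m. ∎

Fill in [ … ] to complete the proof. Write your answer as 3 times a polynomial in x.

The residues treated are {0, 1}, so the missing case is m ≡ 2 (mod 3); write m = 3x+2.
Then (3x+2)^3 - 9(3x+2)^2 + 11(3x+2) + 12 = 27x^3 - 27x^2 - 39x + 6 = 3(9x^3 - 9x^2 - 13x + 2).

3(9x^3 - 9x^2 - 13x + 2)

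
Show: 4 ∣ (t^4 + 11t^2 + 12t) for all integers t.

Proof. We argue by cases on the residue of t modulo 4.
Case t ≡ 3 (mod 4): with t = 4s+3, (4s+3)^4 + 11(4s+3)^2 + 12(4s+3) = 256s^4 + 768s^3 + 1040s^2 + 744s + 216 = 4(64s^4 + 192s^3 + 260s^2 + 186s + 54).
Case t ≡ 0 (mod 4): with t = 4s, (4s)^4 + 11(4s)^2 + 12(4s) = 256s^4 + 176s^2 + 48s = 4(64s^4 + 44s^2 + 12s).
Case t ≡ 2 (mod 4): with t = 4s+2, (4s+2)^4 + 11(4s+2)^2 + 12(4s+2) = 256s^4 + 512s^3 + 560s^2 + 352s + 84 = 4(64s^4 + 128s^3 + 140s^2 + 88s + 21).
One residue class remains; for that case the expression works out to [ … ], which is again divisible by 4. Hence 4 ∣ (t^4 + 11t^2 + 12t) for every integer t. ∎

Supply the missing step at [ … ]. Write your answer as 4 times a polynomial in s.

4(64s^4 + 64s^3 + 68s^2 + 38s + 6)

Only t ≡ 1 (mod 4) is unaccounted for. Put t = 4s+1:
(4s+1)^4 + 11(4s+1)^2 + 12(4s+1) expands to 256s^4 + 256s^3 + 272s^2 + 152s + 24,
and factoring out 4 leaves 4(64s^4 + 64s^3 + 68s^2 + 38s + 6).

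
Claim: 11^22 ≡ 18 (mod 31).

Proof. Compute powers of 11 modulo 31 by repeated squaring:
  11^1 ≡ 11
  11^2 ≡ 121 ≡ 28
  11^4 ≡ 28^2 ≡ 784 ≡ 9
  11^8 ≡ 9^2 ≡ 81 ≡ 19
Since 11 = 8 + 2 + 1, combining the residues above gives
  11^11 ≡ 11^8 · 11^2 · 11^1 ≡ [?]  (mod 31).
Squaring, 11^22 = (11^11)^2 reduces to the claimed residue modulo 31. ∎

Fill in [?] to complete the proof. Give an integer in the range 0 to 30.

24

11^8 · 11^2 · 11^1 ≡ 19 · 28 · 11 = 5852.
5852 mod 31 = 24, so 11^11 ≡ 24 (mod 31).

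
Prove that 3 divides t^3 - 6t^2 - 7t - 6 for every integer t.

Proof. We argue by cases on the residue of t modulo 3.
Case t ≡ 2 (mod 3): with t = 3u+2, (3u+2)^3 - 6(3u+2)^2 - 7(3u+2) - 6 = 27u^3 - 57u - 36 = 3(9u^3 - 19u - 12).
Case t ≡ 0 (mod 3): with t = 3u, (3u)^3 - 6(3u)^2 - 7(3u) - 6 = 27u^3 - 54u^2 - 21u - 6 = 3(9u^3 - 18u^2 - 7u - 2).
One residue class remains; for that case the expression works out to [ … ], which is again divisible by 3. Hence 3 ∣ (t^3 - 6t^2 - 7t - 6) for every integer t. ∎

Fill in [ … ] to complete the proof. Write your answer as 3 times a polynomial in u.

Only t ≡ 1 (mod 3) is unaccounted for. Put t = 3u+1:
(3u+1)^3 - 6(3u+1)^2 - 7(3u+1) - 6 expands to 27u^3 - 27u^2 - 48u - 18,
and factoring out 3 leaves 3(9u^3 - 9u^2 - 16u - 6).

3(9u^3 - 9u^2 - 16u - 6)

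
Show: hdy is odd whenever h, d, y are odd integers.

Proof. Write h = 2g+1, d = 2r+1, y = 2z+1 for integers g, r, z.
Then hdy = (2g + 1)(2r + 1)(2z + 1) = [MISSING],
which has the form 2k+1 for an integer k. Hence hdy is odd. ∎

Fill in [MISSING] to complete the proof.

2(4grz + 2gr + 2gz + g + 2rz + r + z) + 1

(2g + 1)(2r + 1)(2z + 1) = 8grz + 4gr + 4gz + 2g + 4rz + 2r + 2z + 1
= 2(4grz + 2gr + 2gz + g + 2rz + r + z) + 1.
Since 4grz + 2gr + 2gz + g + 2rz + r + z is an integer, the product is of the form 2k+1 for an integer k.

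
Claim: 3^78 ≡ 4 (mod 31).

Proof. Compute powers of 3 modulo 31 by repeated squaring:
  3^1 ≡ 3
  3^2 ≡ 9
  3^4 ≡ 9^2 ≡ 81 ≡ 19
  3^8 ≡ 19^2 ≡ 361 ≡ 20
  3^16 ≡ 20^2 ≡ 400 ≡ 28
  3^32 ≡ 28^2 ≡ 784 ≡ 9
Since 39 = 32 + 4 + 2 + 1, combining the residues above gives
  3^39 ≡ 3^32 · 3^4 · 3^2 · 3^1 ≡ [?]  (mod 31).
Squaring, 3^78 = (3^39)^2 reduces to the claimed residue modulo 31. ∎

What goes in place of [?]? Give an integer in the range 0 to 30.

29

3^32 · 3^4 · 3^2 · 3^1 ≡ 9 · 19 · 9 · 3 = 4617.
4617 mod 31 = 29, so 3^39 ≡ 29 (mod 31).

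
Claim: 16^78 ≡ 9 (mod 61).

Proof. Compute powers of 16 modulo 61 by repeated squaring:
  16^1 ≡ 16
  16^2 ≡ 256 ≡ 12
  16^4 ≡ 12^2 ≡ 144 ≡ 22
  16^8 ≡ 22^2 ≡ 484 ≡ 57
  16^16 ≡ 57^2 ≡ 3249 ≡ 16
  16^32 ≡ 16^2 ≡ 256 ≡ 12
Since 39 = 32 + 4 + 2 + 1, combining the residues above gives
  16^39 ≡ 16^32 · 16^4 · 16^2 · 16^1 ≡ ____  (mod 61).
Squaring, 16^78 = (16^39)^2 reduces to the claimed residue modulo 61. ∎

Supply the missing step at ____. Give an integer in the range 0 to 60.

16^32 · 16^4 · 16^2 · 16^1 ≡ 12 · 22 · 12 · 16 = 50688.
50688 mod 61 = 58, so 16^39 ≡ 58 (mod 61).

58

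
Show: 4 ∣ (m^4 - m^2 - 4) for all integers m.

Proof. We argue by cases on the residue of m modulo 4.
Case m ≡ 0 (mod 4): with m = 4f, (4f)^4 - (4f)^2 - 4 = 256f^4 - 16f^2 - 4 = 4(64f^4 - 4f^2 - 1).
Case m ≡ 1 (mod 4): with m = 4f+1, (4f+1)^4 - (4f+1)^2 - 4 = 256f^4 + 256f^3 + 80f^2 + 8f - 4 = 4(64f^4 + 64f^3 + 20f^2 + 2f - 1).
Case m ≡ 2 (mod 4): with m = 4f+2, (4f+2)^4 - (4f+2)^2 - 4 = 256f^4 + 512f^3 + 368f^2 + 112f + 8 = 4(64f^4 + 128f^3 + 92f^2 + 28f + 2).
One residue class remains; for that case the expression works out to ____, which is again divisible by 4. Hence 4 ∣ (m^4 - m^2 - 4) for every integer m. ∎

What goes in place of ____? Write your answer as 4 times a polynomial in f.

Only m ≡ 3 (mod 4) is unaccounted for. Put m = 4f+3:
(4f+3)^4 - (4f+3)^2 - 4 expands to 256f^4 + 768f^3 + 848f^2 + 408f + 68,
and factoring out 4 leaves 4(64f^4 + 192f^3 + 212f^2 + 102f + 17).

4(64f^4 + 192f^3 + 212f^2 + 102f + 17)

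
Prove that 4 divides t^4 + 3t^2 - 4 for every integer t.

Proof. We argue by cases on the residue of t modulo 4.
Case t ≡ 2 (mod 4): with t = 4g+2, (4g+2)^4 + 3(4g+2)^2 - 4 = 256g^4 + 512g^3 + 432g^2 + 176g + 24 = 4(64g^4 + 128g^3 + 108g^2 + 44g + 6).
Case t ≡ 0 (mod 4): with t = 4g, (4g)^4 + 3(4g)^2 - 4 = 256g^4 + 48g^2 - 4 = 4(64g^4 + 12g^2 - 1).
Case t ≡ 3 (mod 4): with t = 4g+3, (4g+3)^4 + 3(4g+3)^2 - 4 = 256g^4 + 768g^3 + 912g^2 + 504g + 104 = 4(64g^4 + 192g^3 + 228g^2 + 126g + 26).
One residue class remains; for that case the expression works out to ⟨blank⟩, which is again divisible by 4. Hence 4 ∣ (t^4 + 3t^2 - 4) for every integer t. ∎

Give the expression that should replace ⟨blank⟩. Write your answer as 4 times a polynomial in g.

The residues treated are {2, 0, 3}, so the missing case is t ≡ 1 (mod 4); write t = 4g+1.
Then (4g+1)^4 + 3(4g+1)^2 - 4 = 256g^4 + 256g^3 + 144g^2 + 40g = 4(64g^4 + 64g^3 + 36g^2 + 10g).

4(64g^4 + 64g^3 + 36g^2 + 10g)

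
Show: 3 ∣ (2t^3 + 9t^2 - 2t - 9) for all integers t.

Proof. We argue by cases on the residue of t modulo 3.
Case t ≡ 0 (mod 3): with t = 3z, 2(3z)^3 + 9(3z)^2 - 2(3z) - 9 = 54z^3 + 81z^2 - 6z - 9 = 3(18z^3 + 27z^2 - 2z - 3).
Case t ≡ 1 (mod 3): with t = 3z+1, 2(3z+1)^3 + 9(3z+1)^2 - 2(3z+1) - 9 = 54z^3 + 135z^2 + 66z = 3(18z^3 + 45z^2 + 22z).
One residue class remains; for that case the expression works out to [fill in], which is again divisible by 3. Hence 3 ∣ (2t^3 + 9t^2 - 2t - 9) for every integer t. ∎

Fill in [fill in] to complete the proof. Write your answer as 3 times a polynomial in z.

The residues treated are {0, 1}, so the missing case is t ≡ 2 (mod 3); write t = 3z+2.
Then 2(3z+2)^3 + 9(3z+2)^2 - 2(3z+2) - 9 = 54z^3 + 189z^2 + 174z + 39 = 3(18z^3 + 63z^2 + 58z + 13).

3(18z^3 + 63z^2 + 58z + 13)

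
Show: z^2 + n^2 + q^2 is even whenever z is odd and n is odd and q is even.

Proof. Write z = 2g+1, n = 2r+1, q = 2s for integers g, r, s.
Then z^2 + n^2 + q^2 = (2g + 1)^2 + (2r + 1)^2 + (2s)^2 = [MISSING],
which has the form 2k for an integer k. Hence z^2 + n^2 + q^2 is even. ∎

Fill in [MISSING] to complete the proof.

2(2g^2 + 2g + 2r^2 + 2r + 2s^2 + 1)

(2g + 1)^2 + (2r + 1)^2 + (2s)^2 = 4g^2 + 4g + 4r^2 + 4r + 4s^2 + 2
= 2(2g^2 + 2g + 2r^2 + 2r + 2s^2 + 1).
Since 2g^2 + 2g + 2r^2 + 2r + 2s^2 + 1 is an integer, the sum of squares is of the form 2k for an integer k.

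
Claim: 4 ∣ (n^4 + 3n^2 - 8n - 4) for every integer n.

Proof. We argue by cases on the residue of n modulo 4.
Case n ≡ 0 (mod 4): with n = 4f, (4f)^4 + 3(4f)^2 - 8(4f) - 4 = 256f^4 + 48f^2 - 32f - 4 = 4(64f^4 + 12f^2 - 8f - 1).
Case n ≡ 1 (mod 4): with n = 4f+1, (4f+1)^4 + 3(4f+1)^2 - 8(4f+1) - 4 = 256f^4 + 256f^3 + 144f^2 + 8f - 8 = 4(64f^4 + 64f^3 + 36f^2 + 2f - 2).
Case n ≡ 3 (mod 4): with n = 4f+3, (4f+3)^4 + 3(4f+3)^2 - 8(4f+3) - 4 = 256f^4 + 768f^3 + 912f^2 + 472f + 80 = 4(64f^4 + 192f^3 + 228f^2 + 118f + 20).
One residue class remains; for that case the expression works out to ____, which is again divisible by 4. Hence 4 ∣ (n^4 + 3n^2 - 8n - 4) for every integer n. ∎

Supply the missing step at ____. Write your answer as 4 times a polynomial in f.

The residues treated are {0, 1, 3}, so the missing case is n ≡ 2 (mod 4); write n = 4f+2.
Then (4f+2)^4 + 3(4f+2)^2 - 8(4f+2) - 4 = 256f^4 + 512f^3 + 432f^2 + 144f + 8 = 4(64f^4 + 128f^3 + 108f^2 + 36f + 2).

4(64f^4 + 128f^3 + 108f^2 + 36f + 2)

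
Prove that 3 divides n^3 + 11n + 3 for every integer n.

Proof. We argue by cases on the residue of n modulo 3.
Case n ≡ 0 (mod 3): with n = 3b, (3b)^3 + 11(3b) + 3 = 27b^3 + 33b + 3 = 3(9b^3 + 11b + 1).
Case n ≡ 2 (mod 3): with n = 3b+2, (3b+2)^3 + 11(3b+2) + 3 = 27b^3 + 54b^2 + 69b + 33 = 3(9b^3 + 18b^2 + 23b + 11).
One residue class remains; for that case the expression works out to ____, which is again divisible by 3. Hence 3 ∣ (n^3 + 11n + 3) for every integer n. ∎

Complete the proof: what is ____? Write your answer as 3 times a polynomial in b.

3(9b^3 + 9b^2 + 14b + 5)

Only n ≡ 1 (mod 3) is unaccounted for. Put n = 3b+1:
(3b+1)^3 + 11(3b+1) + 3 expands to 27b^3 + 27b^2 + 42b + 15,
and factoring out 3 leaves 3(9b^3 + 9b^2 + 14b + 5).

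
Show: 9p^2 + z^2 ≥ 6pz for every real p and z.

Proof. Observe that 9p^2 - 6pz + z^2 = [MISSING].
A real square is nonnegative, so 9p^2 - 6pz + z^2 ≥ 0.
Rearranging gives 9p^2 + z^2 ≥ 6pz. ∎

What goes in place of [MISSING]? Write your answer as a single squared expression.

The leading and trailing coefficients are 3^2 and 1^2, and 6 = 2·3·1, so the trinomial is (3p - z)^2.
Hence 9p^2 - 6pz + z^2 ≥ 0.

(3p - z)^2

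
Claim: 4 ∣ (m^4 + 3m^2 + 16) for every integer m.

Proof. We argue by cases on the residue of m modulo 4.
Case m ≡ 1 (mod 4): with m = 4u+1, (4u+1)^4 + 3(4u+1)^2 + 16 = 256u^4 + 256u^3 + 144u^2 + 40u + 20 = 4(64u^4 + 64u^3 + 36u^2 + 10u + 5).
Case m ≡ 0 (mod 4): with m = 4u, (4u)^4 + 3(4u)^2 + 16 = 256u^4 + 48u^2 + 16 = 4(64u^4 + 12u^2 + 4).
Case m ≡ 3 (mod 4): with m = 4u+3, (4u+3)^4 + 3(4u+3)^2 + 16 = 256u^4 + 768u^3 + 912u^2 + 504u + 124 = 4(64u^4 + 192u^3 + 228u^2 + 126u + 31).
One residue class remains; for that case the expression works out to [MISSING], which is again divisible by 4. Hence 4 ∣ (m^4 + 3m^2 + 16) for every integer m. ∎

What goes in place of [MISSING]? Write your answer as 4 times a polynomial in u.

The residues treated are {1, 0, 3}, so the missing case is m ≡ 2 (mod 4); write m = 4u+2.
Then (4u+2)^4 + 3(4u+2)^2 + 16 = 256u^4 + 512u^3 + 432u^2 + 176u + 44 = 4(64u^4 + 128u^3 + 108u^2 + 44u + 11).

4(64u^4 + 128u^3 + 108u^2 + 44u + 11)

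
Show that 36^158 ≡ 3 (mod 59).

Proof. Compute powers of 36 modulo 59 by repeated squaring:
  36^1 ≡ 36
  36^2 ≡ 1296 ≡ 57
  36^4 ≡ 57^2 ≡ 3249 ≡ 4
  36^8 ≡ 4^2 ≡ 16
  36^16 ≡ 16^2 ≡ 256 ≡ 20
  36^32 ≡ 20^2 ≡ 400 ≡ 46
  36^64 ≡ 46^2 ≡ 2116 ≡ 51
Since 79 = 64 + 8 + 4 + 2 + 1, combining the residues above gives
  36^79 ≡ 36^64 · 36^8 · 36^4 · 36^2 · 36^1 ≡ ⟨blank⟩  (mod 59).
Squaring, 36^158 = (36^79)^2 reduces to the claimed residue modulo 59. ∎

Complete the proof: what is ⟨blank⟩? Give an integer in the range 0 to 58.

36^64 · 36^8 · 36^4 · 36^2 · 36^1 ≡ 51 · 16 · 4 · 57 · 36 = 6697728.
6697728 mod 59 = 48, so 36^79 ≡ 48 (mod 59).

48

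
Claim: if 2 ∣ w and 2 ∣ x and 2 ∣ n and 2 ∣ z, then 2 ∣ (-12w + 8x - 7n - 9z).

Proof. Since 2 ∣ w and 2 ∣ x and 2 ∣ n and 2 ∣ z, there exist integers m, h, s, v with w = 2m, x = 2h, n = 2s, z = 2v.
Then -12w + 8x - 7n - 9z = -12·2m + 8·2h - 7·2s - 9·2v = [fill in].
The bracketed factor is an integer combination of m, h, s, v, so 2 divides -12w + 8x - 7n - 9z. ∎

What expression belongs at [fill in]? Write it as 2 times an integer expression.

Pull the common 2 out of every term: -12·2m + 8·2h - 7·2s - 9·2v = 2(8h - 12m - 7s - 9v).
8h - 12m - 7s - 9v is an integer, which exhibits the divisibility.

2(8h - 12m - 7s - 9v)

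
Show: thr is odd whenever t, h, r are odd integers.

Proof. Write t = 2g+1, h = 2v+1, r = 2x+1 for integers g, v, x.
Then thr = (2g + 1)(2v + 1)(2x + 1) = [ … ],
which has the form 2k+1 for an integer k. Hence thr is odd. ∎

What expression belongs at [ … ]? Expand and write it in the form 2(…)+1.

Expanding: (2g + 1)(2v + 1)(2x + 1) = 8gvx + 4gv + 4gx + 2g + 4vx + 2v + 2x + 1.
Every term except the constant is even, so this is 2(4gvx + 2gv + 2gx + g + 2vx + v + x) + 1,
and 4gvx + 2gv + 2gx + g + 2vx + v + x ∈ ℤ gives the required form.

2(4gvx + 2gv + 2gx + g + 2vx + v + x) + 1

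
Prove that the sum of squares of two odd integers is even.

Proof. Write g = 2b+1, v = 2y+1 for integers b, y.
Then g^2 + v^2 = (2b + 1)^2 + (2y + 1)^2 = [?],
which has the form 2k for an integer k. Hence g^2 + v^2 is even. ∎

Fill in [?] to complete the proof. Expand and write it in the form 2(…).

2(2b^2 + 2b + 2y^2 + 2y + 1)

Expanding: (2b + 1)^2 + (2y + 1)^2 = 4b^2 + 4b + 4y^2 + 4y + 2.
Every term is even; pulling out the factor of 2 gives 2(2b^2 + 2b + 2y^2 + 2y + 1).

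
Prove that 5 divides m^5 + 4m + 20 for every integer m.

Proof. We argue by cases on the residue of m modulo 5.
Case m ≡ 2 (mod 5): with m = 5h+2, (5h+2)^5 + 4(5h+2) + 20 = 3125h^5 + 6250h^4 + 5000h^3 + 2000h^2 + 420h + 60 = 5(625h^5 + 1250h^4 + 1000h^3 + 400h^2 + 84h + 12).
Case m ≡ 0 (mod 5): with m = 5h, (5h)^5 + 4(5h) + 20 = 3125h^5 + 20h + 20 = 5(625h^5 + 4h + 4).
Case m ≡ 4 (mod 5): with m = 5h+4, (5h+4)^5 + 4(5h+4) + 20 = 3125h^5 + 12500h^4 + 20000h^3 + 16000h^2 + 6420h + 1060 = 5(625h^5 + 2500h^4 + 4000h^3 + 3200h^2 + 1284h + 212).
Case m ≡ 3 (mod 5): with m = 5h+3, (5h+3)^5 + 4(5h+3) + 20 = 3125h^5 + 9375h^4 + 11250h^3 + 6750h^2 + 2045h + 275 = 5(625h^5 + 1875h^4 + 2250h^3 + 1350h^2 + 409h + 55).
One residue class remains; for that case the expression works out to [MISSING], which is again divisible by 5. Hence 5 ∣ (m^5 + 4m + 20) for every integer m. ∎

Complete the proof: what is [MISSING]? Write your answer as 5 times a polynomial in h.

The residues treated are {2, 0, 4, 3}, so the missing case is m ≡ 1 (mod 5); write m = 5h+1.
Then (5h+1)^5 + 4(5h+1) + 20 = 3125h^5 + 3125h^4 + 1250h^3 + 250h^2 + 45h + 25 = 5(625h^5 + 625h^4 + 250h^3 + 50h^2 + 9h + 5).

5(625h^5 + 625h^4 + 250h^3 + 50h^2 + 9h + 5)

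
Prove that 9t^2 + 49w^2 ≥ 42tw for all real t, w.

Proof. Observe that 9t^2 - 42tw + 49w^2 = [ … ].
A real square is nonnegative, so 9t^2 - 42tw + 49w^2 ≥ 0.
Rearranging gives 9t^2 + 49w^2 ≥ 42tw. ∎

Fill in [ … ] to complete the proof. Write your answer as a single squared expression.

The leading and trailing coefficients are 3^2 and 7^2, and 42 = 2·3·7, so the trinomial is (3t - 7w)^2.
Hence 9t^2 - 42tw + 49w^2 ≥ 0.

(3t - 7w)^2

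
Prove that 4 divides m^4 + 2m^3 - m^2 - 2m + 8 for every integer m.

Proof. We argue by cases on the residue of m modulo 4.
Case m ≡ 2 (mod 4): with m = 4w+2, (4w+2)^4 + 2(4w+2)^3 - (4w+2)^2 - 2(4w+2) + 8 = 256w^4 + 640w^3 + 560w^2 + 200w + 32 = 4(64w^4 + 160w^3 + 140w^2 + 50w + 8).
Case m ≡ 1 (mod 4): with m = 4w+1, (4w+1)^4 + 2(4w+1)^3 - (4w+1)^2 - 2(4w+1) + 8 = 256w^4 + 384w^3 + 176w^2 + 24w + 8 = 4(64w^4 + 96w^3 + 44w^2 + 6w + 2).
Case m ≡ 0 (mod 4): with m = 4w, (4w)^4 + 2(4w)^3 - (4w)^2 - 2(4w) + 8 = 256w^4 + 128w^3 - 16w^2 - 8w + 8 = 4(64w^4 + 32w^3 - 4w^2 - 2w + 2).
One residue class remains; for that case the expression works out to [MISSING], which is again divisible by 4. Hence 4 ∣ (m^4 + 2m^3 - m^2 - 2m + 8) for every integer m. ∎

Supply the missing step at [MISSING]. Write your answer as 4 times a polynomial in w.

The residues treated are {2, 1, 0}, so the missing case is m ≡ 3 (mod 4); write m = 4w+3.
Then (4w+3)^4 + 2(4w+3)^3 - (4w+3)^2 - 2(4w+3) + 8 = 256w^4 + 896w^3 + 1136w^2 + 616w + 128 = 4(64w^4 + 224w^3 + 284w^2 + 154w + 32).

4(64w^4 + 224w^3 + 284w^2 + 154w + 32)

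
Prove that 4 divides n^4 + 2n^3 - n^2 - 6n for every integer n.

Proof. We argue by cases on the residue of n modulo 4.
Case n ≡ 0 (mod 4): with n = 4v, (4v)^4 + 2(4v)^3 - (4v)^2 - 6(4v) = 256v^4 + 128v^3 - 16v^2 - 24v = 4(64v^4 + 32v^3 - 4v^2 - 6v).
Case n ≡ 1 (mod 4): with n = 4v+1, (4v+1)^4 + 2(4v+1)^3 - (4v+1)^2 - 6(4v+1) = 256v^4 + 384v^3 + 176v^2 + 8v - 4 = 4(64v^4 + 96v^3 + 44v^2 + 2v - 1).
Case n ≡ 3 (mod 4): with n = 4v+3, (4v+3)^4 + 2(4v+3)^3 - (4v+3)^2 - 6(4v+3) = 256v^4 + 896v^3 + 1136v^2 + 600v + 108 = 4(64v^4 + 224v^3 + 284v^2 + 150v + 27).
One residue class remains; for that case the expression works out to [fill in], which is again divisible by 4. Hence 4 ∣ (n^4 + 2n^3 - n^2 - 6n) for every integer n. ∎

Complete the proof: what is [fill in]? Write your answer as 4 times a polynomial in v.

Only n ≡ 2 (mod 4) is unaccounted for. Put n = 4v+2:
(4v+2)^4 + 2(4v+2)^3 - (4v+2)^2 - 6(4v+2) expands to 256v^4 + 640v^3 + 560v^2 + 184v + 16,
and factoring out 4 leaves 4(64v^4 + 160v^3 + 140v^2 + 46v + 4).

4(64v^4 + 160v^3 + 140v^2 + 46v + 4)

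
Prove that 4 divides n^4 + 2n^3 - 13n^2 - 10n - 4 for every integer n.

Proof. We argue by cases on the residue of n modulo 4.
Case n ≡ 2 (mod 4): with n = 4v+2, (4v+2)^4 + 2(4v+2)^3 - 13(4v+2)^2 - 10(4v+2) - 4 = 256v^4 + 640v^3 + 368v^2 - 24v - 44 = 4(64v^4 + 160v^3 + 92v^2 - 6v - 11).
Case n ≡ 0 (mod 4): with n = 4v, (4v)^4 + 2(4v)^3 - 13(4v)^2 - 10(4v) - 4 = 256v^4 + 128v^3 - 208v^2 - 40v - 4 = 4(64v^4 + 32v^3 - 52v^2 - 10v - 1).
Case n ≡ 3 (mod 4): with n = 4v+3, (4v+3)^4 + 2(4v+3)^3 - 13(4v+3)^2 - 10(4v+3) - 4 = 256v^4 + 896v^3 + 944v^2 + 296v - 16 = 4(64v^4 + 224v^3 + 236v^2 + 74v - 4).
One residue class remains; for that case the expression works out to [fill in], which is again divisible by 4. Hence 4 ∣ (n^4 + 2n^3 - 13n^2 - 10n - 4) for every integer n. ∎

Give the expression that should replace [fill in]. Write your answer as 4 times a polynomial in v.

The residues treated are {2, 0, 3}, so the missing case is n ≡ 1 (mod 4); write n = 4v+1.
Then (4v+1)^4 + 2(4v+1)^3 - 13(4v+1)^2 - 10(4v+1) - 4 = 256v^4 + 384v^3 - 16v^2 - 104v - 24 = 4(64v^4 + 96v^3 - 4v^2 - 26v - 6).

4(64v^4 + 96v^3 - 4v^2 - 26v - 6)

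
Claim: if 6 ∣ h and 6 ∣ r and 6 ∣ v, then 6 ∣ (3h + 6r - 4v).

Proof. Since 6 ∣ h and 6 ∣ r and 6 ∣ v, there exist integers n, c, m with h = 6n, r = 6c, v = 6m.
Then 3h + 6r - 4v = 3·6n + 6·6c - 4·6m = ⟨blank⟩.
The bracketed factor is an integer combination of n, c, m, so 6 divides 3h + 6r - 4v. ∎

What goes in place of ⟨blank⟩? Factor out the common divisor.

6(6c - 4m + 3n)

Each term has a factor of 6: 3·6n + 6·6c - 4·6m = 6·(6c - 4m + 3n).
Since 6c - 4m + 3n is an integer, 6 ∣ (3h + 6r - 4v).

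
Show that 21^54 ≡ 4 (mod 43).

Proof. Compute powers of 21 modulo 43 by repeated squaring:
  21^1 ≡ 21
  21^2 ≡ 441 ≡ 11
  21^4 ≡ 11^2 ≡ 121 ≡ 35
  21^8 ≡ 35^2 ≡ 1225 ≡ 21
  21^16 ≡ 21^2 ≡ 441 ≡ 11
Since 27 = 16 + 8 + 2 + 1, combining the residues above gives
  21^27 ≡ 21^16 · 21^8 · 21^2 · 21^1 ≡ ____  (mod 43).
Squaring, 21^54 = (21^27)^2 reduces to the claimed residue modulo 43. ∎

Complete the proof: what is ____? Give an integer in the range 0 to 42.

21^16 · 21^8 · 21^2 · 21^1 ≡ 11 · 21 · 11 · 21 = 53361.
53361 mod 43 = 41, so 21^27 ≡ 41 (mod 43).

41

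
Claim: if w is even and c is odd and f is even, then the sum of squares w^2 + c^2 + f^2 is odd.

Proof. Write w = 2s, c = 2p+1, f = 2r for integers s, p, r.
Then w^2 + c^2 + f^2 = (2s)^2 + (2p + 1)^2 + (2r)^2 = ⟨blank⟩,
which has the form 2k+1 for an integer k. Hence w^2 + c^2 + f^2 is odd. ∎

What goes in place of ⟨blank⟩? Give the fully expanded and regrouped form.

2(2p^2 + 2p + 2r^2 + 2s^2) + 1

(2s)^2 + (2p + 1)^2 + (2r)^2 = 4p^2 + 4p + 4r^2 + 4s^2 + 1
= 2(2p^2 + 2p + 2r^2 + 2s^2) + 1.
Since 2p^2 + 2p + 2r^2 + 2s^2 is an integer, the sum of squares is of the form 2k+1 for an integer k.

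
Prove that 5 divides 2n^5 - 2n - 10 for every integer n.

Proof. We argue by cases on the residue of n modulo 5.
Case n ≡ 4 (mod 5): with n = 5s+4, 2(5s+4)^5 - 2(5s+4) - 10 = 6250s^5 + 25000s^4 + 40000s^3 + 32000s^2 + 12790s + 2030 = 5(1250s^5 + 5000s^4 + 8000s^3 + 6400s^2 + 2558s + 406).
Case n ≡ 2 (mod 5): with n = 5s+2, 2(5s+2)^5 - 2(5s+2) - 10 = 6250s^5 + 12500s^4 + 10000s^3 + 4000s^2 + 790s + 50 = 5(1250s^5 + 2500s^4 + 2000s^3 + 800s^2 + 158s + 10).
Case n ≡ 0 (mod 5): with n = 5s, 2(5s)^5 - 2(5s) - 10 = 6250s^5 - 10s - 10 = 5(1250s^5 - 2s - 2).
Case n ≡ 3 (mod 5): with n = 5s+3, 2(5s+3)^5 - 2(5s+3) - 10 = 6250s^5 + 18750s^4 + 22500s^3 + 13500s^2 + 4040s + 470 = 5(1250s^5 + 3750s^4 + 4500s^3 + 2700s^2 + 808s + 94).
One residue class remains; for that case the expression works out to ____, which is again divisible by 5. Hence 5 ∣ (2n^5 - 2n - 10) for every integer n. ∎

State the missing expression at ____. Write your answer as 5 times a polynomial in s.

Only n ≡ 1 (mod 5) is unaccounted for. Put n = 5s+1:
2(5s+1)^5 - 2(5s+1) - 10 expands to 6250s^5 + 6250s^4 + 2500s^3 + 500s^2 + 40s - 10,
and factoring out 5 leaves 5(1250s^5 + 1250s^4 + 500s^3 + 100s^2 + 8s - 2).

5(1250s^5 + 1250s^4 + 500s^3 + 100s^2 + 8s - 2)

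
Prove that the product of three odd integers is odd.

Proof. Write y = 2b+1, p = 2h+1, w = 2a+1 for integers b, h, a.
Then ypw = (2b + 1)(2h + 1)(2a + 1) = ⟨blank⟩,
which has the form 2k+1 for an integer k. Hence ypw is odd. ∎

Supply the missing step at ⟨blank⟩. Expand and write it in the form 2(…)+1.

2(4abh + 2ab + 2ah + a + 2bh + b + h) + 1

(2b + 1)(2h + 1)(2a + 1) = 8abh + 4ab + 4ah + 2a + 4bh + 2b + 2h + 1
= 2(4abh + 2ab + 2ah + a + 2bh + b + h) + 1.
Since 4abh + 2ab + 2ah + a + 2bh + b + h is an integer, the product is of the form 2k+1 for an integer k.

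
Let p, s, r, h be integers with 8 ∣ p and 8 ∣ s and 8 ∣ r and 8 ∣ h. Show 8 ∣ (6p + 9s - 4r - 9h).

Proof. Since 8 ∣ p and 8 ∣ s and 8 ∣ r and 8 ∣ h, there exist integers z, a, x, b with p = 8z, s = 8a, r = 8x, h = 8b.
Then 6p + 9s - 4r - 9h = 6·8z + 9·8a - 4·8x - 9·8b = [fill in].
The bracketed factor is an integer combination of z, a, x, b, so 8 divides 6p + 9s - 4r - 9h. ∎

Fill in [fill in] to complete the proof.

8(9a - 9b - 4x + 6z)

Pull the common 8 out of every term: 6·8z + 9·8a - 4·8x - 9·8b = 8(9a - 9b - 4x + 6z).
9a - 9b - 4x + 6z is an integer, which exhibits the divisibility.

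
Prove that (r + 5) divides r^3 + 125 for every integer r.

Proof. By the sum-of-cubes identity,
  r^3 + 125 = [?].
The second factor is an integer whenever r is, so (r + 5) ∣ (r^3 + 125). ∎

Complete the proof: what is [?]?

(r + 5)(r^2 - 5r + 25)

a^3 + b^3 = (a + b)(a^2 - ab + b^2). With a = r, b = 5:
r^3 + 125 = (r + 5)(r^2 - 5r + 25).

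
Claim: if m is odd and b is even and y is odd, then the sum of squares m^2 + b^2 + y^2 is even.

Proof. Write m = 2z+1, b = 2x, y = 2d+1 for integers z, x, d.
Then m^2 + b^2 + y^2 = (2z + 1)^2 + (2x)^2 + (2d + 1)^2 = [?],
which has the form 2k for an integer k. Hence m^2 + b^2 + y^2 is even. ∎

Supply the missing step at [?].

(2z + 1)^2 + (2x)^2 + (2d + 1)^2 = 4d^2 + 4d + 4x^2 + 4z^2 + 4z + 2
= 2(2d^2 + 2d + 2x^2 + 2z^2 + 2z + 1).
Since 2d^2 + 2d + 2x^2 + 2z^2 + 2z + 1 is an integer, the sum of squares is of the form 2k for an integer k.

2(2d^2 + 2d + 2x^2 + 2z^2 + 2z + 1)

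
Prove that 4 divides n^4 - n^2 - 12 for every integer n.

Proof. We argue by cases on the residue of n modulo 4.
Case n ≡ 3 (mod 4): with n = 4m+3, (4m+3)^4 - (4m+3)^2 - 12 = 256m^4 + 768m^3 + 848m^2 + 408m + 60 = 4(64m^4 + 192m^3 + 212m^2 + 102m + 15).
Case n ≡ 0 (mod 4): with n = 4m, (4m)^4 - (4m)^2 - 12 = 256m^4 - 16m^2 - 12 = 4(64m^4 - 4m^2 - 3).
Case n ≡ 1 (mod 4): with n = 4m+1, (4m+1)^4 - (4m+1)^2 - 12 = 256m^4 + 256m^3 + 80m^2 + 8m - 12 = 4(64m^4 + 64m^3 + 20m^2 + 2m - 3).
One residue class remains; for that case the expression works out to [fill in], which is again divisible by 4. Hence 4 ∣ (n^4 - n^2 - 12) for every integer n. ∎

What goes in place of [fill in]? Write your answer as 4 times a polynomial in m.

4(64m^4 + 128m^3 + 92m^2 + 28m)

The residues treated are {3, 0, 1}, so the missing case is n ≡ 2 (mod 4); write n = 4m+2.
Then (4m+2)^4 - (4m+2)^2 - 12 = 256m^4 + 512m^3 + 368m^2 + 112m = 4(64m^4 + 128m^3 + 92m^2 + 28m).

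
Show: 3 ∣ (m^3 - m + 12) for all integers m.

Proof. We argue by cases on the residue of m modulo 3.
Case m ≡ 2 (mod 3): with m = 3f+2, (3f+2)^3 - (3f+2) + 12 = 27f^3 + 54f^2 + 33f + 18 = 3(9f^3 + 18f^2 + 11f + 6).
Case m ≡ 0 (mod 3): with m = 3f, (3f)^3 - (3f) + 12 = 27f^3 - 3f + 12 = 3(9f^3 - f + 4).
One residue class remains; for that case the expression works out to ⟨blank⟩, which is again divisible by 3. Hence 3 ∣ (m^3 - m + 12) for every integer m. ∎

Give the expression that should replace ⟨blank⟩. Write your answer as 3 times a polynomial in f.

3(9f^3 + 9f^2 + 2f + 4)

The residues treated are {2, 0}, so the missing case is m ≡ 1 (mod 3); write m = 3f+1.
Then (3f+1)^3 - (3f+1) + 12 = 27f^3 + 27f^2 + 6f + 12 = 3(9f^3 + 9f^2 + 2f + 4).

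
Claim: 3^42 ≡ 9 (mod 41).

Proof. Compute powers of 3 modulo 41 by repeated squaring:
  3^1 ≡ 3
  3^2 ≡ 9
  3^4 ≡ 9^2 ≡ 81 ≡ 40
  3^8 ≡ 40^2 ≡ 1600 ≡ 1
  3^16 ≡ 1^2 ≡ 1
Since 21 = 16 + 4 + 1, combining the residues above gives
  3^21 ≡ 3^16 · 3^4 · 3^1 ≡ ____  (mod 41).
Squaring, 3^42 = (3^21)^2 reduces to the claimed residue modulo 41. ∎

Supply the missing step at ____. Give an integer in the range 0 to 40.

38

3^16 · 3^4 · 3^1 ≡ 1 · 40 · 3 = 120.
120 mod 41 = 38, so 3^21 ≡ 38 (mod 41).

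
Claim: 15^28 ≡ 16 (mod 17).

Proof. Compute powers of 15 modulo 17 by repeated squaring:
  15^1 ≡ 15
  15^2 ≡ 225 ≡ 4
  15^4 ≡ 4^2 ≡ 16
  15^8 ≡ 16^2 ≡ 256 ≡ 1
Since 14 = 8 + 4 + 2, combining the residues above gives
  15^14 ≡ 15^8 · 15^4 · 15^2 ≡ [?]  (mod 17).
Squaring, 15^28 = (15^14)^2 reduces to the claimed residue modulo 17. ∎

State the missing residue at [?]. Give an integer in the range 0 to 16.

Multiply the listed residues: 1 · 16 · 4 = 16 → 64.
Reducing modulo 17: 64 = 3·17 + 13, so 15^14 ≡ 13.

13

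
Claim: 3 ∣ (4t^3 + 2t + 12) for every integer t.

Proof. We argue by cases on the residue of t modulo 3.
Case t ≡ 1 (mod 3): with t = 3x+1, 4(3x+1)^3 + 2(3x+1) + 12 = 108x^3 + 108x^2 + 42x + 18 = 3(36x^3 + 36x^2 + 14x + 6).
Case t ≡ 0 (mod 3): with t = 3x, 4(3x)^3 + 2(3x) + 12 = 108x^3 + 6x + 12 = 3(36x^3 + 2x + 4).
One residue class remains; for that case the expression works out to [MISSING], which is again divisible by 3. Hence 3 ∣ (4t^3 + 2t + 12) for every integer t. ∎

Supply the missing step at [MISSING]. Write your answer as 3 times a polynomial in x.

3(36x^3 + 72x^2 + 50x + 16)

Only t ≡ 2 (mod 3) is unaccounted for. Put t = 3x+2:
4(3x+2)^3 + 2(3x+2) + 12 expands to 108x^3 + 216x^2 + 150x + 48,
and factoring out 3 leaves 3(36x^3 + 72x^2 + 50x + 16).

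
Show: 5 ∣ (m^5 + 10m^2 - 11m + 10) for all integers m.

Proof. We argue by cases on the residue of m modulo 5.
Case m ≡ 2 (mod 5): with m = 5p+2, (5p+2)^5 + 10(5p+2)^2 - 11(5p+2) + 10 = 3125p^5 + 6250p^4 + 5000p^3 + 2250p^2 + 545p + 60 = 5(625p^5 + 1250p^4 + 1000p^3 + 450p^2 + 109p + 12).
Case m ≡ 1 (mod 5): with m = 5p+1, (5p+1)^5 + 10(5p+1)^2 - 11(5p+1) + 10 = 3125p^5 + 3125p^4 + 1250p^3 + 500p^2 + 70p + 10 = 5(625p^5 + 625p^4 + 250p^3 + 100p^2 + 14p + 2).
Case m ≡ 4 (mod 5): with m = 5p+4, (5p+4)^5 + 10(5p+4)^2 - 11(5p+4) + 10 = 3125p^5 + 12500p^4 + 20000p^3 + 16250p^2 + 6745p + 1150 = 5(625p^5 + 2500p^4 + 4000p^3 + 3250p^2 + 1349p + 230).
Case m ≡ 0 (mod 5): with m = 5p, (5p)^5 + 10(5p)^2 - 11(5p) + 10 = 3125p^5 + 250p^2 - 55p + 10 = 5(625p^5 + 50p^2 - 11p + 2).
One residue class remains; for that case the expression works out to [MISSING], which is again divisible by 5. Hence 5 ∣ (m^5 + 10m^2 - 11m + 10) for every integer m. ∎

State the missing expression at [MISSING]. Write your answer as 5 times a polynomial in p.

Only m ≡ 3 (mod 5) is unaccounted for. Put m = 5p+3:
(5p+3)^5 + 10(5p+3)^2 - 11(5p+3) + 10 expands to 3125p^5 + 9375p^4 + 11250p^3 + 7000p^2 + 2270p + 310,
and factoring out 5 leaves 5(625p^5 + 1875p^4 + 2250p^3 + 1400p^2 + 454p + 62).

5(625p^5 + 1875p^4 + 2250p^3 + 1400p^2 + 454p + 62)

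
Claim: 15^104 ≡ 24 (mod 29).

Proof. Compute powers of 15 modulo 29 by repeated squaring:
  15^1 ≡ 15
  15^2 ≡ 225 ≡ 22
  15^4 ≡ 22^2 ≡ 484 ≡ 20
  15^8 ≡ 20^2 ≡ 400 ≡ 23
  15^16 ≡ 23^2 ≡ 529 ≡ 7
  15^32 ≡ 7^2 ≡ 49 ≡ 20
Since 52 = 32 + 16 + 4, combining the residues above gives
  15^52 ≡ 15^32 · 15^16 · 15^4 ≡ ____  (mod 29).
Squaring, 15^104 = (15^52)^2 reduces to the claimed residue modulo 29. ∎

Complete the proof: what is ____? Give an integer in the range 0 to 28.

16

Multiply the listed residues: 20 · 7 · 20 = 140 → 2800.
Reducing modulo 29: 2800 = 96·29 + 16, so 15^52 ≡ 16.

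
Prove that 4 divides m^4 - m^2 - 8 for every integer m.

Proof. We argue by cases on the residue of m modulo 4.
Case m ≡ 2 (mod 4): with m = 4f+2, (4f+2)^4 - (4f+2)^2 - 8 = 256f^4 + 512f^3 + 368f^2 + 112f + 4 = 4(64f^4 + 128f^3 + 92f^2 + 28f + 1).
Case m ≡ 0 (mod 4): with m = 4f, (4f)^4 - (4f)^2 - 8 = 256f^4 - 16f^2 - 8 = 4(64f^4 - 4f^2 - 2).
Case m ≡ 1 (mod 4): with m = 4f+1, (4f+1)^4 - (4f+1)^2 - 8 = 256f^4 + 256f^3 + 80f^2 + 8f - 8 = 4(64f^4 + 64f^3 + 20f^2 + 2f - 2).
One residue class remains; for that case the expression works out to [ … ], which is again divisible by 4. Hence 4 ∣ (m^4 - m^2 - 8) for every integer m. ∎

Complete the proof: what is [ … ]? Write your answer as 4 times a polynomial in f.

4(64f^4 + 192f^3 + 212f^2 + 102f + 16)

Only m ≡ 3 (mod 4) is unaccounted for. Put m = 4f+3:
(4f+3)^4 - (4f+3)^2 - 8 expands to 256f^4 + 768f^3 + 848f^2 + 408f + 64,
and factoring out 4 leaves 4(64f^4 + 192f^3 + 212f^2 + 102f + 16).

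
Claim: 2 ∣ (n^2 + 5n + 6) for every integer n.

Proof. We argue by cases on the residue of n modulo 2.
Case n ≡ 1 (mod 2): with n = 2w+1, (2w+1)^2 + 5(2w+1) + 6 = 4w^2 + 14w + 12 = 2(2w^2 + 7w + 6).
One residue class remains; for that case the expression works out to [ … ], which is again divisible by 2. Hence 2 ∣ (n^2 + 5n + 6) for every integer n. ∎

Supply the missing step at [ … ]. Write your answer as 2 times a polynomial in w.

2(2w^2 + 5w + 3)

Only n ≡ 0 (mod 2) is unaccounted for. Put n = 2w:
(2w)^2 + 5(2w) + 6 expands to 4w^2 + 10w + 6,
and factoring out 2 leaves 2(2w^2 + 5w + 3).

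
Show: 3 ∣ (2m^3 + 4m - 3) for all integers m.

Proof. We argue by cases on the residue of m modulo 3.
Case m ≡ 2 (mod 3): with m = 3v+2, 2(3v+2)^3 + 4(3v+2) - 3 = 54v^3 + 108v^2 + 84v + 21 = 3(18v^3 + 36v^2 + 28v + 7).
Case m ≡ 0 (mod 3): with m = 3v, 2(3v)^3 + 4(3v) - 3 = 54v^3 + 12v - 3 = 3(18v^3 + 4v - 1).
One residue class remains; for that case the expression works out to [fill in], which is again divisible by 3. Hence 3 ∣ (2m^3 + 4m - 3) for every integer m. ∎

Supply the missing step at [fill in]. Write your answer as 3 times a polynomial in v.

Only m ≡ 1 (mod 3) is unaccounted for. Put m = 3v+1:
2(3v+1)^3 + 4(3v+1) - 3 expands to 54v^3 + 54v^2 + 30v + 3,
and factoring out 3 leaves 3(18v^3 + 18v^2 + 10v + 1).

3(18v^3 + 18v^2 + 10v + 1)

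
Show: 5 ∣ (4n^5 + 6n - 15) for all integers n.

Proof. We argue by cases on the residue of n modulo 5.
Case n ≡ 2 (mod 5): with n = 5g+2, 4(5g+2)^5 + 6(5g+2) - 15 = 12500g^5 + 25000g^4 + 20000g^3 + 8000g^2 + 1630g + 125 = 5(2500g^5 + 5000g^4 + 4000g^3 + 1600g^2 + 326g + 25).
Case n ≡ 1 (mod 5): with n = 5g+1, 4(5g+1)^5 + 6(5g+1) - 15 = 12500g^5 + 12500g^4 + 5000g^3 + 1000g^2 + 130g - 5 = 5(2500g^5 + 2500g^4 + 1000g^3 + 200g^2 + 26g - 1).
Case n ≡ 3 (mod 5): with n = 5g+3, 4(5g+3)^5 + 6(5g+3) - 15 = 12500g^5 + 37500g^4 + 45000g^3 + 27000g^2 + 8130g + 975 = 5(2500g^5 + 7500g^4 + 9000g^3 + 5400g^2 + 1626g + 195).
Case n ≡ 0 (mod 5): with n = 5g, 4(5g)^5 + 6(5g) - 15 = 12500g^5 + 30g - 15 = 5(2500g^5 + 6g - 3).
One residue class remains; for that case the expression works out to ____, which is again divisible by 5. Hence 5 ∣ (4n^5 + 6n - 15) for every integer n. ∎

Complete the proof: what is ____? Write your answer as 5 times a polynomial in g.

Only n ≡ 4 (mod 5) is unaccounted for. Put n = 5g+4:
4(5g+4)^5 + 6(5g+4) - 15 expands to 12500g^5 + 50000g^4 + 80000g^3 + 64000g^2 + 25630g + 4105,
and factoring out 5 leaves 5(2500g^5 + 10000g^4 + 16000g^3 + 12800g^2 + 5126g + 821).

5(2500g^5 + 10000g^4 + 16000g^3 + 12800g^2 + 5126g + 821)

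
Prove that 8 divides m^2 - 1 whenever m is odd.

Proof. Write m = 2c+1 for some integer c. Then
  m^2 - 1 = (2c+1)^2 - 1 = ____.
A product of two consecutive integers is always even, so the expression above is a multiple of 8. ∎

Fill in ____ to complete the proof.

(2c+1)^2 - 1 = 4c^2 + 4c + 1 - 1 = 4c^2 + 4c = 4c(c+1).
Since c and c+1 are consecutive, c(c+1) is even, and 4·(even) is a multiple of 8.

4c(c + 1)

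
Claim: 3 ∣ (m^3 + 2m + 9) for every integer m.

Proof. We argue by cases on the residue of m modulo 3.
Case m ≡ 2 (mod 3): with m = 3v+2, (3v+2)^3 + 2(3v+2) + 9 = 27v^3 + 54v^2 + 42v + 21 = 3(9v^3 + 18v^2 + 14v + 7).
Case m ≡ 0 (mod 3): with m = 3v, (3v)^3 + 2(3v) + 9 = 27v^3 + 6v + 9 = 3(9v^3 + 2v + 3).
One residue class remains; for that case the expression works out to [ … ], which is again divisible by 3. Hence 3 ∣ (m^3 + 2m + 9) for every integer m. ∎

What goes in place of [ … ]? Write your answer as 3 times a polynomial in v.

3(9v^3 + 9v^2 + 5v + 4)

Only m ≡ 1 (mod 3) is unaccounted for. Put m = 3v+1:
(3v+1)^3 + 2(3v+1) + 9 expands to 27v^3 + 27v^2 + 15v + 12,
and factoring out 3 leaves 3(9v^3 + 9v^2 + 5v + 4).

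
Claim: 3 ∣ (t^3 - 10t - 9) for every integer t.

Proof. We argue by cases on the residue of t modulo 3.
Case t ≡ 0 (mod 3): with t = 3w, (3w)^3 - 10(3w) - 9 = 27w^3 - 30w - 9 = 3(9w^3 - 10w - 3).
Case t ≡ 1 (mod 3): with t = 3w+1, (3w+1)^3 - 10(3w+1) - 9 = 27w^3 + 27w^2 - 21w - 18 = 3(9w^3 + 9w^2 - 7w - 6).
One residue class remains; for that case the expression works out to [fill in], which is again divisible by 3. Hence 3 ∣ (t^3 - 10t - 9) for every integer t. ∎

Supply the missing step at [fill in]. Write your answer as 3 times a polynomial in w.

3(9w^3 + 18w^2 + 2w - 7)

The residues treated are {0, 1}, so the missing case is t ≡ 2 (mod 3); write t = 3w+2.
Then (3w+2)^3 - 10(3w+2) - 9 = 27w^3 + 54w^2 + 6w - 21 = 3(9w^3 + 18w^2 + 2w - 7).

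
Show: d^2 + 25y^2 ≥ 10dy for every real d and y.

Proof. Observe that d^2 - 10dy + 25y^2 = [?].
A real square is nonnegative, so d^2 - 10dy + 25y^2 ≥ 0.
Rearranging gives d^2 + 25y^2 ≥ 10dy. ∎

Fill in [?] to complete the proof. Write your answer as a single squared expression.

(d - 5y)^2

d^2 - 10dy + 25y^2 is a perfect-square trinomial: the outer terms are (d)^2 and (5y)^2, and the cross term is -2·d·5y.
So d^2 - 10dy + 25y^2 = (d - 5y)^2 ≥ 0.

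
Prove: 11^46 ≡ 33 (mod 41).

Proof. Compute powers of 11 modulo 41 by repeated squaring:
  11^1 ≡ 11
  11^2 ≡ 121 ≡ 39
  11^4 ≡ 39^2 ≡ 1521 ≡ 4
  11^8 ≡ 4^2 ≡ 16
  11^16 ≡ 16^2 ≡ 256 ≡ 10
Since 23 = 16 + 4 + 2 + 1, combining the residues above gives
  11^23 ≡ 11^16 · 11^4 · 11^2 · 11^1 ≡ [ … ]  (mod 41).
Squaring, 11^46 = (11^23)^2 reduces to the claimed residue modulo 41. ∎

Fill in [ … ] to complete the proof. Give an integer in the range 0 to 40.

22

Multiply the listed residues: 10 · 4 · 39 · 11 = 40 → 1560 → 17160.
Reducing modulo 41: 17160 = 418·41 + 22, so 11^23 ≡ 22.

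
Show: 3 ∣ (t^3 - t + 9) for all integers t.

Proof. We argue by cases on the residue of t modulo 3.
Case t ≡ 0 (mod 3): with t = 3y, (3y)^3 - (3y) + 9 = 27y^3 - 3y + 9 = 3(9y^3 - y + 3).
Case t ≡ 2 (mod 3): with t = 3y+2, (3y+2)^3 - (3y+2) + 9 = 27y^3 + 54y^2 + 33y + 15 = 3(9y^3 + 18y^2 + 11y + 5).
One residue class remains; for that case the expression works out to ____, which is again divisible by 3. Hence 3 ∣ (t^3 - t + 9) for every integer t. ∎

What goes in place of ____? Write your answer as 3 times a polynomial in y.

Only t ≡ 1 (mod 3) is unaccounted for. Put t = 3y+1:
(3y+1)^3 - (3y+1) + 9 expands to 27y^3 + 27y^2 + 6y + 9,
and factoring out 3 leaves 3(9y^3 + 9y^2 + 2y + 3).

3(9y^3 + 9y^2 + 2y + 3)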